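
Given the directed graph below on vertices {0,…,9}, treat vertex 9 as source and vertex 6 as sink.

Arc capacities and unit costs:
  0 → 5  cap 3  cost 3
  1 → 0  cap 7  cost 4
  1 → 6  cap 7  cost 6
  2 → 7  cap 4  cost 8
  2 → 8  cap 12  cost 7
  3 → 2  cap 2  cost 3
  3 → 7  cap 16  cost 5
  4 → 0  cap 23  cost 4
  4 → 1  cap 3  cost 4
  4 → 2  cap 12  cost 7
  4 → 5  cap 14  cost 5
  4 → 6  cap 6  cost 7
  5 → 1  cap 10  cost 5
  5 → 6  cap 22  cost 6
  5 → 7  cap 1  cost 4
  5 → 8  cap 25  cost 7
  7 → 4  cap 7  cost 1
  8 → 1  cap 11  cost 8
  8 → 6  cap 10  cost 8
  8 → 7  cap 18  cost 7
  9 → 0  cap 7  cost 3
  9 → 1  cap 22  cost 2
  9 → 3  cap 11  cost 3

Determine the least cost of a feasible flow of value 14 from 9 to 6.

Minimum cost for 14 units: 156

shortest-cost path #1: 9→1→6 push 7 @ unit cost 8 (adds 56)
shortest-cost path #2: 9→0→5→6 push 3 @ unit cost 12 (adds 36)
shortest-cost path #3: 9→3→7→4→6 push 4 @ unit cost 16 (adds 64)
total cost = 156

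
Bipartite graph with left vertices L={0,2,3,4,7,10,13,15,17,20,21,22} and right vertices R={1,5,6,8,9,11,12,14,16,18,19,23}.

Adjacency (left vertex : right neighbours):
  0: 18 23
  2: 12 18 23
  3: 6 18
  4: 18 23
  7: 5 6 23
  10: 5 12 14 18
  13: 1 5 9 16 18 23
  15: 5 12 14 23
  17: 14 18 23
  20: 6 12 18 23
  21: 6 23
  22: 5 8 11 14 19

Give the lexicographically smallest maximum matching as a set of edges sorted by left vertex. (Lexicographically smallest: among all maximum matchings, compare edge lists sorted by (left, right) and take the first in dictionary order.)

|M| = 8 (so the lex-smallest maximum matching has 8 edges)
process left vertices in ascending order; for each, take the smallest-labelled available neighbour that still permits 8 edges overall, or leave it unmatched if none does
lex-smallest matching: {0-18, 2-12, 3-6, 4-23, 7-5, 10-14, 13-1, 22-8}

Lex-smallest maximum matching: {(0,18), (2,12), (3,6), (4,23), (7,5), (10,14), (13,1), (22,8)}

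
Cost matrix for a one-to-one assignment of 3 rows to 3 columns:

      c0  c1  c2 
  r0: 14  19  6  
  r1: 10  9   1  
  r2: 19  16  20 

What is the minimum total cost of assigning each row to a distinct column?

optimal assignment: row0→col0 (cost 14), row1→col2 (cost 1), row2→col1 (cost 16)
total = 14 + 1 + 16 = 31

Minimum assignment cost: 31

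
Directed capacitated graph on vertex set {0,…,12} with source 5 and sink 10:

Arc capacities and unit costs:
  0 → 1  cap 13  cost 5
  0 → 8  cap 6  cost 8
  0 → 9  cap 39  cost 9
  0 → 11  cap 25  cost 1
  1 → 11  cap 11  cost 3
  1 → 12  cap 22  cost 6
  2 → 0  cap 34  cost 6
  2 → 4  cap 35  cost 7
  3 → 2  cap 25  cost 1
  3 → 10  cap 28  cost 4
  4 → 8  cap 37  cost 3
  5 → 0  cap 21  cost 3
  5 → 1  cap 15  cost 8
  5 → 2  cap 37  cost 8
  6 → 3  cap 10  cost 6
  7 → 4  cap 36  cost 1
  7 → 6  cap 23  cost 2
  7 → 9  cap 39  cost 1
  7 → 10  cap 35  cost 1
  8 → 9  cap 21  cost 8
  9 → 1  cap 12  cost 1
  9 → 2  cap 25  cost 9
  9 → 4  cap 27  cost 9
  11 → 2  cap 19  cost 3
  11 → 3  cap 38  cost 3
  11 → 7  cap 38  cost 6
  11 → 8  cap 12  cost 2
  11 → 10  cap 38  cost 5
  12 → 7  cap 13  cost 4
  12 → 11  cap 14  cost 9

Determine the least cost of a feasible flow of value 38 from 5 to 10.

shortest-cost path #1: 5→0→11→10 push 21 @ unit cost 9 (adds 189)
shortest-cost path #2: 5→1→11→10 push 11 @ unit cost 16 (adds 176)
shortest-cost path #3: 5→1→12→7→10 push 4 @ unit cost 19 (adds 76)
shortest-cost path #4: 5→2→0→11→10 push 2 @ unit cost 20 (adds 40)
total cost = 481

Minimum cost for 38 units: 481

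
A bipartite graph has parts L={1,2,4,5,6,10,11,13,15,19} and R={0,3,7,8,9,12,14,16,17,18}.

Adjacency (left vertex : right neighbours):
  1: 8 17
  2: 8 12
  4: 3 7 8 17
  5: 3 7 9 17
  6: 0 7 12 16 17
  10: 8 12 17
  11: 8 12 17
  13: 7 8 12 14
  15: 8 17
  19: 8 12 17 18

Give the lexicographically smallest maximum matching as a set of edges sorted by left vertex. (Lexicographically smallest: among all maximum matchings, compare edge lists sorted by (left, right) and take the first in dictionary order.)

Lex-smallest maximum matching: {(1,8), (2,12), (4,3), (5,7), (6,0), (10,17), (13,14), (19,18)}

|M| = 8 (so the lex-smallest maximum matching has 8 edges)
process left vertices in ascending order; for each, take the smallest-labelled available neighbour that still permits 8 edges overall, or leave it unmatched if none does
lex-smallest matching: {1-8, 2-12, 4-3, 5-7, 6-0, 10-17, 13-14, 19-18}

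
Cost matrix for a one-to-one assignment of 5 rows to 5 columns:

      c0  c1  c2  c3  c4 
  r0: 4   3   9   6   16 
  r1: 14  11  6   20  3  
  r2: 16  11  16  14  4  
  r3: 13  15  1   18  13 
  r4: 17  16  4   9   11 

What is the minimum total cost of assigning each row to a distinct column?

Minimum assignment cost: 28

optimal assignment: row0→col0 (cost 4), row1→col4 (cost 3), row2→col1 (cost 11), row3→col2 (cost 1), row4→col3 (cost 9)
total = 4 + 3 + 11 + 1 + 9 = 28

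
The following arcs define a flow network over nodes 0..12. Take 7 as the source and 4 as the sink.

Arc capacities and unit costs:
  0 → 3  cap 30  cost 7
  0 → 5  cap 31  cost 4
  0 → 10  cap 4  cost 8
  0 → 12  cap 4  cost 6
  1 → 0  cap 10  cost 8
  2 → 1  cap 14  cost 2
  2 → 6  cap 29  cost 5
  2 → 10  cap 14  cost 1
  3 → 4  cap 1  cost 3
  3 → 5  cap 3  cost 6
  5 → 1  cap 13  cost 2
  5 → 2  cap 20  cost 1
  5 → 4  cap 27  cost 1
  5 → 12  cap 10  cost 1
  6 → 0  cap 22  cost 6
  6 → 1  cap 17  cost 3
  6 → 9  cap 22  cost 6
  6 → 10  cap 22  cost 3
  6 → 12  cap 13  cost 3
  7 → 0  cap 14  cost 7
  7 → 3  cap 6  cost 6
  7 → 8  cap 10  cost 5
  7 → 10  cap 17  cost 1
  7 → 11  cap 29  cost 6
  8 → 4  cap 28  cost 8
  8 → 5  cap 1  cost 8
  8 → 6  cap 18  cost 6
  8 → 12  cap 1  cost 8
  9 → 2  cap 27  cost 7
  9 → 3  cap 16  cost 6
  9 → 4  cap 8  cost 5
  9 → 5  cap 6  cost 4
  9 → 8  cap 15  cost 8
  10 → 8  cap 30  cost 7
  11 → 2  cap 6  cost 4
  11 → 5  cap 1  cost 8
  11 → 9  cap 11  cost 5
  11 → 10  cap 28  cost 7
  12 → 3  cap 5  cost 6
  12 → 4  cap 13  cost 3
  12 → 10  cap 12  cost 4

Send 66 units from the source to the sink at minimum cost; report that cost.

Minimum cost for 66 units: 1023

shortest-cost path #1: 7→3→4 push 1 @ unit cost 9 (adds 9)
shortest-cost path #2: 7→0→5→4 push 14 @ unit cost 12 (adds 168)
shortest-cost path #3: 7→8→4 push 10 @ unit cost 13 (adds 130)
shortest-cost path #4: 7→3→5→4 push 3 @ unit cost 13 (adds 39)
shortest-cost path #5: 7→11→5→4 push 1 @ unit cost 15 (adds 15)
shortest-cost path #6: 7→10→8→4 push 17 @ unit cost 16 (adds 272)
shortest-cost path #7: 7→11→9→4 push 8 @ unit cost 16 (adds 128)
shortest-cost path #8: 7→11→9→5→4 push 3 @ unit cost 16 (adds 48)
shortest-cost path #9: 7→11→2→6→12→4 push 6 @ unit cost 21 (adds 126)
shortest-cost path #10: 7→11→10→8→4 push 1 @ unit cost 28 (adds 28)
shortest-cost path #11: 7→11→10→8→5→4 push 1 @ unit cost 29 (adds 29)
shortest-cost path #12: 7→11→10→8→12→4 push 1 @ unit cost 31 (adds 31)
total cost = 1023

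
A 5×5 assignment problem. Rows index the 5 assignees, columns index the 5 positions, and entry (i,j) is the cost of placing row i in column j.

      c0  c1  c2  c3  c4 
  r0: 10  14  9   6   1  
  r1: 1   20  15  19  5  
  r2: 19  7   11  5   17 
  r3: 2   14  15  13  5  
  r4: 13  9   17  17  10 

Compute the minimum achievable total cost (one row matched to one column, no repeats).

optimal assignment: row0→col2 (cost 9), row1→col0 (cost 1), row2→col3 (cost 5), row3→col4 (cost 5), row4→col1 (cost 9)
total = 9 + 1 + 5 + 5 + 9 = 29

Minimum assignment cost: 29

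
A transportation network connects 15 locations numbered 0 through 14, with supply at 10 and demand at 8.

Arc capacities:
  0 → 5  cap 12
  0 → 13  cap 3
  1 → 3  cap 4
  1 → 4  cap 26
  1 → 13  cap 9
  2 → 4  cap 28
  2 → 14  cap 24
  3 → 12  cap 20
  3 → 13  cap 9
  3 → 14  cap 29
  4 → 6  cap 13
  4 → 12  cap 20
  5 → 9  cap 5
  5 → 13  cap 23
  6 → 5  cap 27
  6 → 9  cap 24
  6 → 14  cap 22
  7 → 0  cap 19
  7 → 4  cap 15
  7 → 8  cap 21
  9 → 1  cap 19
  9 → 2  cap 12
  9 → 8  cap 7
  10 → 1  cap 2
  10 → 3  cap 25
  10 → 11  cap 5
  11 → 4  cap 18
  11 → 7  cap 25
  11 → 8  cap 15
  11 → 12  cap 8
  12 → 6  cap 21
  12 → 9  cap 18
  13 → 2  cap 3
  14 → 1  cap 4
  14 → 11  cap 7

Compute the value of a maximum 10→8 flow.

augment #1: 10→11→8 bottleneck 5, total now 5
augment #2: 10→3→12→9→8 bottleneck 7, total now 12
augment #3: 10→3→14→11→8 bottleneck 7, total now 19

Maximum flow value: 19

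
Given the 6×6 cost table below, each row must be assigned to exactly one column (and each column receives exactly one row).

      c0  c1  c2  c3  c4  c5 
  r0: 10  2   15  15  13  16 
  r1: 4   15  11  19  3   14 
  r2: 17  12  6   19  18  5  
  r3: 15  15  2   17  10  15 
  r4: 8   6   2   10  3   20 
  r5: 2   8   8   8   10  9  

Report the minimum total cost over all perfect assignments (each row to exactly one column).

Minimum assignment cost: 24

one of 2 optimal assignments: row0→col1 (cost 2), row1→col0 (cost 4), row2→col5 (cost 5), row3→col2 (cost 2), row4→col4 (cost 3), row5→col3 (cost 8)
total = 2 + 4 + 5 + 2 + 3 + 8 = 24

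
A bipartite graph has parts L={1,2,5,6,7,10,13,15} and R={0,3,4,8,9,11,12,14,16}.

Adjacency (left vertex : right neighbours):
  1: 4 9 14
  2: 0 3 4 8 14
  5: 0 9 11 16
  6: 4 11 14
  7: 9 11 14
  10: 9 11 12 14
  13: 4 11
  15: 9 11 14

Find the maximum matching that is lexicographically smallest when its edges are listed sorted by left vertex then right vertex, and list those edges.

Lex-smallest maximum matching: {(1,4), (2,0), (5,16), (6,11), (7,9), (10,12), (15,14)}

|M| = 7 (so the lex-smallest maximum matching has 7 edges)
process left vertices in ascending order; for each, take the smallest-labelled available neighbour that still permits 7 edges overall, or leave it unmatched if none does
lex-smallest matching: {1-4, 2-0, 5-16, 6-11, 7-9, 10-12, 15-14}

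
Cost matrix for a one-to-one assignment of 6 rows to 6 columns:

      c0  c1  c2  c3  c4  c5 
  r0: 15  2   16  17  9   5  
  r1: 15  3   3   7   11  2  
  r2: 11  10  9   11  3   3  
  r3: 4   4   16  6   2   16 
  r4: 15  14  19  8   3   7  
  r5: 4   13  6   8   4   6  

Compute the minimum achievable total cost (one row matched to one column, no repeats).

optimal assignment: row0→col1 (cost 2), row1→col2 (cost 3), row2→col5 (cost 3), row3→col3 (cost 6), row4→col4 (cost 3), row5→col0 (cost 4)
total = 2 + 3 + 3 + 6 + 3 + 4 = 21

Minimum assignment cost: 21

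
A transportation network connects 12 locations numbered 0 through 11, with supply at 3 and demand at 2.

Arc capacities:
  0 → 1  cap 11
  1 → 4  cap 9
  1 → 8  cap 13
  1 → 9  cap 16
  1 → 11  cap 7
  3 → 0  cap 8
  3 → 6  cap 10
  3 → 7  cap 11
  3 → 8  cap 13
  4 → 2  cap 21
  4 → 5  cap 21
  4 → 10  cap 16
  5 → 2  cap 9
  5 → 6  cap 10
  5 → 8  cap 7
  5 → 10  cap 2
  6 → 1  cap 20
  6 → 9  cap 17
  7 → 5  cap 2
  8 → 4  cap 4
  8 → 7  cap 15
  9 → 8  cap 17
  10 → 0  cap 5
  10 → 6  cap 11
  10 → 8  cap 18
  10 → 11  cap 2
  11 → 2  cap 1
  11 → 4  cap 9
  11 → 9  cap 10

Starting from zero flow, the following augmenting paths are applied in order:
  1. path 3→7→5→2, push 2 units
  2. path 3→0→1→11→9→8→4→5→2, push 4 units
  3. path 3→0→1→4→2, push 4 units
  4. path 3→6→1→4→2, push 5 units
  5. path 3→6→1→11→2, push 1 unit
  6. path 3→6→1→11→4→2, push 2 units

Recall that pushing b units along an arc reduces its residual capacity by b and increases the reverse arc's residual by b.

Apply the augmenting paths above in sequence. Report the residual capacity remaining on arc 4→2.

Residual capacity of (4,2): 10

after path 1 (3→7→5→2, push 2): res(4,2)=21
after path 2 (3→0→1→11→9→8→4→5→2, push 4): res(4,2)=21
after path 3 (3→0→1→4→2, push 4): res(4,2)=17
after path 4 (3→6→1→4→2, push 5): res(4,2)=12
after path 5 (3→6→1→11→2, push 1): res(4,2)=12
after path 6 (3→6→1→11→4→2, push 2): res(4,2)=10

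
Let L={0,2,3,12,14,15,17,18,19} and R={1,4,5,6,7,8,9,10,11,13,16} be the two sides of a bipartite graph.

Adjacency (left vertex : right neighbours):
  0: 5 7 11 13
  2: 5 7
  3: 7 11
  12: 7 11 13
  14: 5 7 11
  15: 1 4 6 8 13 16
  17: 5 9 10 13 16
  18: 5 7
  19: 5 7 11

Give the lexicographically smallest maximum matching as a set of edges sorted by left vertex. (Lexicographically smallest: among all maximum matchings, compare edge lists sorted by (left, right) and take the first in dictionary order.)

|M| = 6 (so the lex-smallest maximum matching has 6 edges)
process left vertices in ascending order; for each, take the smallest-labelled available neighbour that still permits 6 edges overall, or leave it unmatched if none does
lex-smallest matching: {0-5, 2-7, 3-11, 12-13, 15-1, 17-9}

Lex-smallest maximum matching: {(0,5), (2,7), (3,11), (12,13), (15,1), (17,9)}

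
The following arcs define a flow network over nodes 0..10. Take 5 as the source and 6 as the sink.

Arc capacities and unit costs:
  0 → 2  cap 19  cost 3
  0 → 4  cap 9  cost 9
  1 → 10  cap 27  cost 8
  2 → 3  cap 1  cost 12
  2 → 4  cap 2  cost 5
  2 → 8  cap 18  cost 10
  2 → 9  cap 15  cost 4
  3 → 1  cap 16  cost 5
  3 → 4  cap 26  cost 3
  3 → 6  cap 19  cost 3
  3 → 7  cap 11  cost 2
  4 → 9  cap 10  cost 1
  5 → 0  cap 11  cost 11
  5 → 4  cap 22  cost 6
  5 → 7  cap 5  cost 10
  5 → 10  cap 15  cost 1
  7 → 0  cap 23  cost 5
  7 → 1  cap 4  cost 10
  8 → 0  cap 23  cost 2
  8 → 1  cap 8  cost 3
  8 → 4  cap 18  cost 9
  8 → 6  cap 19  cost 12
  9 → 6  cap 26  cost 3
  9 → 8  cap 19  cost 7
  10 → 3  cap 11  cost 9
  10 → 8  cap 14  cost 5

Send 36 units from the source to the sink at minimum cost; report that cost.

shortest-cost path #1: 5→4→9→6 push 10 @ unit cost 10 (adds 100)
shortest-cost path #2: 5→10→3→6 push 11 @ unit cost 13 (adds 143)
shortest-cost path #3: 5→10→8→6 push 4 @ unit cost 18 (adds 72)
shortest-cost path #4: 5→0→2→9→6 push 11 @ unit cost 21 (adds 231)
total cost = 546

Minimum cost for 36 units: 546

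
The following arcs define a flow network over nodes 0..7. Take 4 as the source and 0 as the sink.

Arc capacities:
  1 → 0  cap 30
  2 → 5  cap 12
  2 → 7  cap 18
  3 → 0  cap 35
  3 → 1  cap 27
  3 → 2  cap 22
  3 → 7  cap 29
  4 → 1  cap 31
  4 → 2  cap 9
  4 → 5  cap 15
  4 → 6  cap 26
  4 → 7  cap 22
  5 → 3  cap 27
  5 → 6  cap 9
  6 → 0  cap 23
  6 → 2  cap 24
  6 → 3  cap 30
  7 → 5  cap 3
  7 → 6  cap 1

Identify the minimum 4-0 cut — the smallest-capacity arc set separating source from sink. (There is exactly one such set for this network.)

augment #1: 4→1→0 push 30
augment #2: 4→6→0 push 23
augment #3: 4→5→3→0 push 15
augment #4: 4→6→3→0 push 3
augment #5: 4→2→5→3→0 push 9
augment #6: 4→7→5→3→0 push 3
augment #7: 4→7→6→3→0 push 1
max flow = 84; residual-reachable set from 4 gives S-side
cut edges (S→T): {(1,0), (4,2), (4,5), (4,6), (7,5), (7,6)} total cap 84

Min-cut arcs: {(1,0), (4,2), (4,5), (4,6), (7,5), (7,6)} (total capacity 84)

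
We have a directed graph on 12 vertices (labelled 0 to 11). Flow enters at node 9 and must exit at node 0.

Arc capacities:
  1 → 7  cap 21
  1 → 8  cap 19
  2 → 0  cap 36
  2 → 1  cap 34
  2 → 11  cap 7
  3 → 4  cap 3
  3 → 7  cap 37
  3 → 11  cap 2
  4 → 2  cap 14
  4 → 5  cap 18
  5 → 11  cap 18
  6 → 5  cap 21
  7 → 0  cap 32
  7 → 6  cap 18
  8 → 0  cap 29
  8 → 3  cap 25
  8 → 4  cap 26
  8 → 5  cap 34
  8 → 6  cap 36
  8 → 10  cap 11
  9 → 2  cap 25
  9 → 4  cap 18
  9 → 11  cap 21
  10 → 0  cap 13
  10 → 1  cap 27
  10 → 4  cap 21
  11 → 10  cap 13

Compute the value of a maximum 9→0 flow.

Maximum flow value: 52

augment #1: 9→2→0 bottleneck 25, total now 25
augment #2: 9→4→2→0 bottleneck 11, total now 36
augment #3: 9→11→10→0 bottleneck 13, total now 49
augment #4: 9→4→2→1→7→0 bottleneck 3, total now 52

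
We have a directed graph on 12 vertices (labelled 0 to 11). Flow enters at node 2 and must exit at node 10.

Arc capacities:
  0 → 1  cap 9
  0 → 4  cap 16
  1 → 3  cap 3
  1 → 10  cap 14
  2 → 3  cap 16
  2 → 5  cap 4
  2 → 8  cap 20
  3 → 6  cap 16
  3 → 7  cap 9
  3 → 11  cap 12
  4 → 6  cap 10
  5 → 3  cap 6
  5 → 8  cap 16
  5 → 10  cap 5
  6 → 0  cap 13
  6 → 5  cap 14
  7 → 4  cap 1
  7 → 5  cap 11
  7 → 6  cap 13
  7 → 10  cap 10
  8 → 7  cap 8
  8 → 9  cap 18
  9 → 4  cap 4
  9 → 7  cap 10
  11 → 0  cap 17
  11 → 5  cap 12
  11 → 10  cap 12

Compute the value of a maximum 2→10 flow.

Maximum flow value: 36

augment #1: 2→5→10 bottleneck 4, total now 4
augment #2: 2→3→7→10 bottleneck 9, total now 13
augment #3: 2→3→11→10 bottleneck 7, total now 20
augment #4: 2→8→7→10 bottleneck 1, total now 21
augment #5: 2→8→7→5→10 bottleneck 1, total now 22
augment #6: 2→8→7→3→11→10 bottleneck 5, total now 27
augment #7: 2→8→7→6→0→1→10 bottleneck 1, total now 28
augment #8: 2→8→9→4→6→0→1→10 bottleneck 4, total now 32
augment #9: 2→8→9→7→6→0→1→10 bottleneck 4, total now 36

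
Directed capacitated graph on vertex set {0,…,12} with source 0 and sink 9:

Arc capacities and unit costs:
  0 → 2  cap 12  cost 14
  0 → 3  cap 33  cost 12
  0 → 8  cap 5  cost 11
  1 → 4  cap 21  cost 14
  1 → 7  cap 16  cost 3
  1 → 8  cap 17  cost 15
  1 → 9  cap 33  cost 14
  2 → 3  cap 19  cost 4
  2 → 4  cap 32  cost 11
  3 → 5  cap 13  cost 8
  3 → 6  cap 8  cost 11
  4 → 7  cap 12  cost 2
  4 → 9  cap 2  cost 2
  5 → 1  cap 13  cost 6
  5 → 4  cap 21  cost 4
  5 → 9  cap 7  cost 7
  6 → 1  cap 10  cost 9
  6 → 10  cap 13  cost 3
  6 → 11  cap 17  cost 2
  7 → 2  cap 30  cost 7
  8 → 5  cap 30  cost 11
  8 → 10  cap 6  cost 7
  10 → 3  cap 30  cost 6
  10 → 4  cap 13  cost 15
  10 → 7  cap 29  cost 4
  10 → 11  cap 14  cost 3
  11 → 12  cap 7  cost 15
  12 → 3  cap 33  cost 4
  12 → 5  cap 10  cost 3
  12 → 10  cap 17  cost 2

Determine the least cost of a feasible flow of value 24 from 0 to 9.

Minimum cost for 24 units: 877

shortest-cost path #1: 0→3→5→4→9 push 2 @ unit cost 26 (adds 52)
shortest-cost path #2: 0→3→5→9 push 7 @ unit cost 27 (adds 189)
shortest-cost path #3: 0→3→5→1→9 push 4 @ unit cost 40 (adds 160)
shortest-cost path #4: 0→2→4→5→1→9 push 2 @ unit cost 41 (adds 82)
shortest-cost path #5: 0→8→5→1→9 push 5 @ unit cost 42 (adds 210)
shortest-cost path #6: 0→3→6→1→9 push 4 @ unit cost 46 (adds 184)
total cost = 877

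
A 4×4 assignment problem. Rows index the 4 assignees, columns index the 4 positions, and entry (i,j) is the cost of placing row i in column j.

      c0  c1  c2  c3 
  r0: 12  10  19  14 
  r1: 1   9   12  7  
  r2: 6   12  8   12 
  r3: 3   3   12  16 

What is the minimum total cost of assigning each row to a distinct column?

Minimum assignment cost: 26

optimal assignment: row0→col3 (cost 14), row1→col0 (cost 1), row2→col2 (cost 8), row3→col1 (cost 3)
total = 14 + 1 + 8 + 3 = 26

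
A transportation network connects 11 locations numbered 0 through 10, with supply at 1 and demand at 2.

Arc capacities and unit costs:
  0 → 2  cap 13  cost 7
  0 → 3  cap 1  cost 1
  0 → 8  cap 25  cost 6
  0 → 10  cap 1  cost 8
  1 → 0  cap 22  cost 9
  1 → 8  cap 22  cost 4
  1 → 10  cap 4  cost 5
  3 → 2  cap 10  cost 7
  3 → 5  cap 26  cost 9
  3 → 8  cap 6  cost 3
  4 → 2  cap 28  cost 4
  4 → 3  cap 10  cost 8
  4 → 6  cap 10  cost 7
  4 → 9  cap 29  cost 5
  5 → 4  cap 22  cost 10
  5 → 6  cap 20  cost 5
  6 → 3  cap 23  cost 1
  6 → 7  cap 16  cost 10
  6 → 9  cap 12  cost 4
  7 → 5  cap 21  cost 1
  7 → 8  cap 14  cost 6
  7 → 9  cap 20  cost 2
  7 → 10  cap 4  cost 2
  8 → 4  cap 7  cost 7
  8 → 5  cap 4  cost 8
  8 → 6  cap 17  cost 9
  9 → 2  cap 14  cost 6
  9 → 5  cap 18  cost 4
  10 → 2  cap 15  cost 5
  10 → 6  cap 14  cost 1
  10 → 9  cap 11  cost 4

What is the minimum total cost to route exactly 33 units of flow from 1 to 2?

shortest-cost path #1: 1→10→2 push 4 @ unit cost 10 (adds 40)
shortest-cost path #2: 1→8→4→2 push 7 @ unit cost 15 (adds 105)
shortest-cost path #3: 1→0→2 push 13 @ unit cost 16 (adds 208)
shortest-cost path #4: 1→0→3→2 push 1 @ unit cost 17 (adds 17)
shortest-cost path #5: 1→8→6→3→2 push 8 @ unit cost 21 (adds 168)
total cost = 538

Minimum cost for 33 units: 538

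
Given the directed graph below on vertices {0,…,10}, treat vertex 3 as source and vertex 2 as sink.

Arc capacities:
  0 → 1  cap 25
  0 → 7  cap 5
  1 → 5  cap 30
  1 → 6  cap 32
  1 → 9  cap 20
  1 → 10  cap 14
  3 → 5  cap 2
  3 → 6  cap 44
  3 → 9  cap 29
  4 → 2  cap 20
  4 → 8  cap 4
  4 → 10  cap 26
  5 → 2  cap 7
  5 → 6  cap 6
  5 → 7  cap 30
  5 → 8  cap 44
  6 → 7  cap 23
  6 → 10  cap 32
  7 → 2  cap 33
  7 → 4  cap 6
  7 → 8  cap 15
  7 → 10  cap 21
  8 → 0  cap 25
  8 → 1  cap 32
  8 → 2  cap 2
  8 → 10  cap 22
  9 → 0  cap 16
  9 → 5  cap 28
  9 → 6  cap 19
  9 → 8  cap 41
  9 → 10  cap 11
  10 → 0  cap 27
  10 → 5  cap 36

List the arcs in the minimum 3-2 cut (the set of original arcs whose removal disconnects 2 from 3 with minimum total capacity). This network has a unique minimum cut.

augment #1: 3→5→2 push 2
augment #2: 3→6→7→2 push 23
augment #3: 3→9→5→2 push 5
augment #4: 3→9→8→2 push 2
augment #5: 3→9→0→7→2 push 5
augment #6: 3→9→5→7→2 push 5
augment #7: 3→9→5→7→4→2 push 6
max flow = 48; residual-reachable set from 3 gives S-side
cut edges (S→T): {(5,2), (7,2), (7,4), (8,2)} total cap 48

Min-cut arcs: {(5,2), (7,2), (7,4), (8,2)} (total capacity 48)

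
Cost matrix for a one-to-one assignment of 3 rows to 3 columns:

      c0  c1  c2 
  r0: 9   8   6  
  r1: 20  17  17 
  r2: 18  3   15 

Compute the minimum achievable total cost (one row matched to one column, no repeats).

one of 2 optimal assignments: row0→col0 (cost 9), row1→col2 (cost 17), row2→col1 (cost 3)
total = 9 + 17 + 3 = 29

Minimum assignment cost: 29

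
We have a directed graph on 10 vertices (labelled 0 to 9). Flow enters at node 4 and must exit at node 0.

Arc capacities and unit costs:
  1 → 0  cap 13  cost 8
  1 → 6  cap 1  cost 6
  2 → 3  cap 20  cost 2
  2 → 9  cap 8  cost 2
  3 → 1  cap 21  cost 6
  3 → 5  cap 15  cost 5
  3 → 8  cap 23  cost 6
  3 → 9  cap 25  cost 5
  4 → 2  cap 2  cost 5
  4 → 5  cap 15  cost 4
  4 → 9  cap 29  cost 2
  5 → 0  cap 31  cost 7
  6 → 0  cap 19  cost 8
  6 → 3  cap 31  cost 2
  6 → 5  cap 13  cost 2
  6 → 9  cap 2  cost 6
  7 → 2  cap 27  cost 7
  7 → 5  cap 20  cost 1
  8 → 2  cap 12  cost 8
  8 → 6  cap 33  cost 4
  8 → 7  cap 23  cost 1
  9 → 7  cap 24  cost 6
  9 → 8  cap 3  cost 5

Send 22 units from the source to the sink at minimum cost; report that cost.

shortest-cost path #1: 4→5→0 push 15 @ unit cost 11 (adds 165)
shortest-cost path #2: 4→9→7→5→0 push 7 @ unit cost 16 (adds 112)
total cost = 277

Minimum cost for 22 units: 277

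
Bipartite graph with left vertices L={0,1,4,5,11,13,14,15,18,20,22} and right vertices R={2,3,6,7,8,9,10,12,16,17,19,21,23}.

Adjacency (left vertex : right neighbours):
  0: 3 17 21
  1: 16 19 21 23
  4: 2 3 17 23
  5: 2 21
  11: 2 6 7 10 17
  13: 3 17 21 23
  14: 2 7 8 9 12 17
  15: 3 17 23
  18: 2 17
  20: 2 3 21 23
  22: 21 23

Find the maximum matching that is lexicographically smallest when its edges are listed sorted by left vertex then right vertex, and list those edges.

|M| = 8 (so the lex-smallest maximum matching has 8 edges)
process left vertices in ascending order; for each, take the smallest-labelled available neighbour that still permits 8 edges overall, or leave it unmatched if none does
lex-smallest matching: {0-3, 1-16, 4-2, 5-21, 11-6, 13-17, 14-7, 15-23}

Lex-smallest maximum matching: {(0,3), (1,16), (4,2), (5,21), (11,6), (13,17), (14,7), (15,23)}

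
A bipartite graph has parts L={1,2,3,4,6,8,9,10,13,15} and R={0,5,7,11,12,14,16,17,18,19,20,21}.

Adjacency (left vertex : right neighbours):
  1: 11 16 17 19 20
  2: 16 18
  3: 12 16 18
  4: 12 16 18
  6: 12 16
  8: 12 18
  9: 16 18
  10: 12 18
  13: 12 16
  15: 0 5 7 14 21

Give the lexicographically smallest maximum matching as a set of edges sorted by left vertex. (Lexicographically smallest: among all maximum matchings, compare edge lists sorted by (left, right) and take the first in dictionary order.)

Lex-smallest maximum matching: {(1,11), (2,16), (3,12), (4,18), (15,0)}

|M| = 5 (so the lex-smallest maximum matching has 5 edges)
process left vertices in ascending order; for each, take the smallest-labelled available neighbour that still permits 5 edges overall, or leave it unmatched if none does
lex-smallest matching: {1-11, 2-16, 3-12, 4-18, 15-0}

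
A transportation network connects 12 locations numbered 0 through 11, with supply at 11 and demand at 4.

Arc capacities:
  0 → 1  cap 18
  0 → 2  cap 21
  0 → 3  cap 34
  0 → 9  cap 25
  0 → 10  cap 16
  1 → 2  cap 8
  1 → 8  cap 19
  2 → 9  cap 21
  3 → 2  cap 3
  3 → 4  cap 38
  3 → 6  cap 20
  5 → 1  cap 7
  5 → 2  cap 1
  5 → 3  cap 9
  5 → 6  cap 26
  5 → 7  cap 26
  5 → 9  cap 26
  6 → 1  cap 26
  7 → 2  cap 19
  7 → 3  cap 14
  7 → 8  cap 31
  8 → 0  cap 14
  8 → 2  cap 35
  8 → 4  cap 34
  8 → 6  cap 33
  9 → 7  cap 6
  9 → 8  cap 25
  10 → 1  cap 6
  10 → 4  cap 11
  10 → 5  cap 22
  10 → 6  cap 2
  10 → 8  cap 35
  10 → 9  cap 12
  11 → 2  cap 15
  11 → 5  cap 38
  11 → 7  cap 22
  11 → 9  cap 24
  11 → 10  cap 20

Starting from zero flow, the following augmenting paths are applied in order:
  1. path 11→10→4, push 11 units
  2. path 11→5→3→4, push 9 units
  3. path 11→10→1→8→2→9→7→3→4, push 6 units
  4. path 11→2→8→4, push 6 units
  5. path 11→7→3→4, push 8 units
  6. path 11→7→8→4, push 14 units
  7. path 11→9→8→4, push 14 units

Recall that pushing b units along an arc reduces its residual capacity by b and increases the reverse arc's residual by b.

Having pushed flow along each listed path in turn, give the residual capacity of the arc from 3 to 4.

Residual capacity of (3,4): 15

after path 1 (11→10→4, push 11): res(3,4)=38
after path 2 (11→5→3→4, push 9): res(3,4)=29
after path 3 (11→10→1→8→2→9→7→3→4, push 6): res(3,4)=23
after path 4 (11→2→8→4, push 6): res(3,4)=23
after path 5 (11→7→3→4, push 8): res(3,4)=15
after path 6 (11→7→8→4, push 14): res(3,4)=15
after path 7 (11→9→8→4, push 14): res(3,4)=15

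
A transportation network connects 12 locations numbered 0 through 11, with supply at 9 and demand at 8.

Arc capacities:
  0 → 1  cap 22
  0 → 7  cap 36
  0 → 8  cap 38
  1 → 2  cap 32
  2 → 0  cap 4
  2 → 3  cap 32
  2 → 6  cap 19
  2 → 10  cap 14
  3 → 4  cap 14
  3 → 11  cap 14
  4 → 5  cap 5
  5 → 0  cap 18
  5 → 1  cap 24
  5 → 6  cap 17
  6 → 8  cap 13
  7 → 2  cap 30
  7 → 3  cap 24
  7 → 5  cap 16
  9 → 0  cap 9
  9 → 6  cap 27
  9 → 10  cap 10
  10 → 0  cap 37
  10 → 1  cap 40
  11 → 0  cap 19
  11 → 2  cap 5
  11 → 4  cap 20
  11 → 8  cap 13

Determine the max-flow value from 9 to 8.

augment #1: 9→0→8 bottleneck 9, total now 9
augment #2: 9→6→8 bottleneck 13, total now 22
augment #3: 9→10→0→8 bottleneck 10, total now 32

Maximum flow value: 32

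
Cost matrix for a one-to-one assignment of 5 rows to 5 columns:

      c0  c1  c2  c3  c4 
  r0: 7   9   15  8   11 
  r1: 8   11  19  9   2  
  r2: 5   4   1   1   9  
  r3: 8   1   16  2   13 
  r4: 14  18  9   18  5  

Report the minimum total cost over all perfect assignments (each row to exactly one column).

Minimum assignment cost: 20

optimal assignment: row0→col0 (cost 7), row1→col4 (cost 2), row2→col3 (cost 1), row3→col1 (cost 1), row4→col2 (cost 9)
total = 7 + 2 + 1 + 1 + 9 = 20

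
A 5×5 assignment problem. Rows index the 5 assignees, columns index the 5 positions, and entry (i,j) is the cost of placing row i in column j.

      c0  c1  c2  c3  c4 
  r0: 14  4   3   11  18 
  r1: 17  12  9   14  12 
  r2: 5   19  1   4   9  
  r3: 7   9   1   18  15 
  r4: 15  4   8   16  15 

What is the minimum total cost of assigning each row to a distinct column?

Minimum assignment cost: 30

optimal assignment: row0→col2 (cost 3), row1→col4 (cost 12), row2→col3 (cost 4), row3→col0 (cost 7), row4→col1 (cost 4)
total = 3 + 12 + 4 + 7 + 4 = 30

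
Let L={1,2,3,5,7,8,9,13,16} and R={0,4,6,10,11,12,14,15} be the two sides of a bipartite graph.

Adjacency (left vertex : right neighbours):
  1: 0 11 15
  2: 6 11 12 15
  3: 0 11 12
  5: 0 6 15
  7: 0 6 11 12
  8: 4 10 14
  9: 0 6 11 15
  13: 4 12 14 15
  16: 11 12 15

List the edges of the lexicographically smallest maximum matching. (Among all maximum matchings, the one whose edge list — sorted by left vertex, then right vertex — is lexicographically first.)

Lex-smallest maximum matching: {(1,0), (2,6), (3,11), (5,15), (7,12), (8,4), (13,14)}

|M| = 7 (so the lex-smallest maximum matching has 7 edges)
process left vertices in ascending order; for each, take the smallest-labelled available neighbour that still permits 7 edges overall, or leave it unmatched if none does
lex-smallest matching: {1-0, 2-6, 3-11, 5-15, 7-12, 8-4, 13-14}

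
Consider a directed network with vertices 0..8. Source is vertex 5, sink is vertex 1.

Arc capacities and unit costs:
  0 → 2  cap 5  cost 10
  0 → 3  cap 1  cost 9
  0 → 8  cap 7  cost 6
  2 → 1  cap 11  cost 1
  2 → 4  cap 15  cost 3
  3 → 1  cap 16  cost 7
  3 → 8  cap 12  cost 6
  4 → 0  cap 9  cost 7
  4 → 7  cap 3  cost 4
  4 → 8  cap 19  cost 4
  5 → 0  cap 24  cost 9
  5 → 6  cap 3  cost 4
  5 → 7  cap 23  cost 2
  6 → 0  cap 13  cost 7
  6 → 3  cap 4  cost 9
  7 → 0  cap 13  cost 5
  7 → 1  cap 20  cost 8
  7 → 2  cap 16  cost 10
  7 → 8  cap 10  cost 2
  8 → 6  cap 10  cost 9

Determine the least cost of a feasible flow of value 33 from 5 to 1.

shortest-cost path #1: 5→7→1 push 20 @ unit cost 10 (adds 200)
shortest-cost path #2: 5→7→2→1 push 3 @ unit cost 13 (adds 39)
shortest-cost path #3: 5→0→2→1 push 5 @ unit cost 20 (adds 100)
shortest-cost path #4: 5→6→3→1 push 3 @ unit cost 20 (adds 60)
shortest-cost path #5: 5→0→3→1 push 1 @ unit cost 25 (adds 25)
shortest-cost path #6: 5→0→8→6→3→1 push 1 @ unit cost 40 (adds 40)
total cost = 464

Minimum cost for 33 units: 464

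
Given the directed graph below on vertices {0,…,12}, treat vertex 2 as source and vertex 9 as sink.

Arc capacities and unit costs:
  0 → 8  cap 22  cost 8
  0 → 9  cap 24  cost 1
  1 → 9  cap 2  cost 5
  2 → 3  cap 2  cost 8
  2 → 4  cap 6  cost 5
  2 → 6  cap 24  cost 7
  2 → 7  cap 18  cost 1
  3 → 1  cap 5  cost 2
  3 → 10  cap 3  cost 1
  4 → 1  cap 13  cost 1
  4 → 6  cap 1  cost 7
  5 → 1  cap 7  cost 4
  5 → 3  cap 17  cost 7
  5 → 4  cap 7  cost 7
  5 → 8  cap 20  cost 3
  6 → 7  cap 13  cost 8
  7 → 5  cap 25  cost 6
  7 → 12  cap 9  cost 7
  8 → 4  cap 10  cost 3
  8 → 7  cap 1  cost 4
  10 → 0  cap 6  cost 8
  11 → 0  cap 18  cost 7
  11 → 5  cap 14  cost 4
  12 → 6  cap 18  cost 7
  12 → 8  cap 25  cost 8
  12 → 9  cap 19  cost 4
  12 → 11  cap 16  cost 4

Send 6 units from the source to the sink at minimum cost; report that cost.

shortest-cost path #1: 2→4→1→9 push 2 @ unit cost 11 (adds 22)
shortest-cost path #2: 2→7→12→9 push 4 @ unit cost 12 (adds 48)
total cost = 70

Minimum cost for 6 units: 70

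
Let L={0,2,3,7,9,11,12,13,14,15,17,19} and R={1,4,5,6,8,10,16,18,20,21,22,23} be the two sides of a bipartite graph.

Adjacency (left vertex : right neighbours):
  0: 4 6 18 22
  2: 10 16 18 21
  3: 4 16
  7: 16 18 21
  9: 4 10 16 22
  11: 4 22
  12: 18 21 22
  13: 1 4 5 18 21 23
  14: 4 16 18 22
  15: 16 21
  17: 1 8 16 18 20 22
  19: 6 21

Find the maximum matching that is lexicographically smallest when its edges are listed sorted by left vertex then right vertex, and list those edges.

Lex-smallest maximum matching: {(0,4), (2,10), (3,16), (7,18), (9,22), (12,21), (13,1), (17,8), (19,6)}

|M| = 9 (so the lex-smallest maximum matching has 9 edges)
process left vertices in ascending order; for each, take the smallest-labelled available neighbour that still permits 9 edges overall, or leave it unmatched if none does
lex-smallest matching: {0-4, 2-10, 3-16, 7-18, 9-22, 12-21, 13-1, 17-8, 19-6}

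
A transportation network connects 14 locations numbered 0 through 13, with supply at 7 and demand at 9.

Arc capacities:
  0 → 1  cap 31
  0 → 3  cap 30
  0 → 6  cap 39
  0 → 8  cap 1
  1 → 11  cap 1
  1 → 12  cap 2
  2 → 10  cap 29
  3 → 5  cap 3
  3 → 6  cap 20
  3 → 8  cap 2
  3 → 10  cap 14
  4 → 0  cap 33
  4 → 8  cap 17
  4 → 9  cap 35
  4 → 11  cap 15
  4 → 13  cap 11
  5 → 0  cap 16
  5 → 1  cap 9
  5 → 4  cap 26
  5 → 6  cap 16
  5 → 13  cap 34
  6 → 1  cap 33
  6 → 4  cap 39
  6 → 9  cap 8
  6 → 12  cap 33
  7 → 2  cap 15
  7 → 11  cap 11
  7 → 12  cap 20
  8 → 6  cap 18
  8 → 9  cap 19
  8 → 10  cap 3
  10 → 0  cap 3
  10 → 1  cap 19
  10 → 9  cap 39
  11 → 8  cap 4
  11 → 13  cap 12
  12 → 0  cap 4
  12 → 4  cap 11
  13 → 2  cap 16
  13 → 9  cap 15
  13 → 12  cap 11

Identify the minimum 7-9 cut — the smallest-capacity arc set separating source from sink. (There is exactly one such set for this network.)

Min-cut arcs: {(7,2), (7,11), (12,0), (12,4)} (total capacity 41)

augment #1: 7→2→10→9 push 15
augment #2: 7→11→8→9 push 4
augment #3: 7→11→13→9 push 7
augment #4: 7→12→4→9 push 11
augment #5: 7→12→0→6→9 push 4
max flow = 41; residual-reachable set from 7 gives S-side
cut edges (S→T): {(7,2), (7,11), (12,0), (12,4)} total cap 41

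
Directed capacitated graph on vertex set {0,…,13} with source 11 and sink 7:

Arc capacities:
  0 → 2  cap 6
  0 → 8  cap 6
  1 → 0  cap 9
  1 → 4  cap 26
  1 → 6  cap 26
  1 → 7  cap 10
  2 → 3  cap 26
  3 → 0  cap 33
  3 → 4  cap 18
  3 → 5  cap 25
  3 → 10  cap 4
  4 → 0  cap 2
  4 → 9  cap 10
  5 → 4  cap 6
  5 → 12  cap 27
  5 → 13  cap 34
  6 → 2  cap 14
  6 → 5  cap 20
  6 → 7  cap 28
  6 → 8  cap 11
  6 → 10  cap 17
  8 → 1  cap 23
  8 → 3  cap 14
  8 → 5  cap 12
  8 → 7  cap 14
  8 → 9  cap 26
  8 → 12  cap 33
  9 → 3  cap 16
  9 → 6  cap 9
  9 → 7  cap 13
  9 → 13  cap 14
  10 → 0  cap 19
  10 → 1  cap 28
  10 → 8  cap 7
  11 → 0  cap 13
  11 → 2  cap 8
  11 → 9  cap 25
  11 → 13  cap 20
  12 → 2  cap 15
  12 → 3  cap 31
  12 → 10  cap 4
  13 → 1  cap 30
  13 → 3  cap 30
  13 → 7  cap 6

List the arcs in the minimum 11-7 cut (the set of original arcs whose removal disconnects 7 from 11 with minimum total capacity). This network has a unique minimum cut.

Min-cut arcs: {(0,2), (0,8), (11,2), (11,9), (11,13)} (total capacity 65)

augment #1: 11→9→7 push 13
augment #2: 11→13→7 push 6
augment #3: 11→0→8→7 push 6
augment #4: 11→9→6→7 push 9
augment #5: 11→13→1→7 push 10
augment #6: 11→13→1→6→7 push 4
augment #7: 11→2→3→10→8→7 push 4
augment #8: 11→9→13→1→6→7 push 3
augment #9: 11→2→3→5→12→10→8→7 push 3
augment #10: 11→2→3→5→13→1→6→7 push 1
augment #11: 11→0→2→3→5→13→1→6→7 push 6
max flow = 65; residual-reachable set from 11 gives S-side
cut edges (S→T): {(0,2), (0,8), (11,2), (11,9), (11,13)} total cap 65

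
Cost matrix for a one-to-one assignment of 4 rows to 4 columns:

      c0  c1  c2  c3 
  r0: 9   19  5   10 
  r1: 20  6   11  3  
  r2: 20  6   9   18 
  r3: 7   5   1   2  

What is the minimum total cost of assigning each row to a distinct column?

Minimum assignment cost: 19

optimal assignment: row0→col0 (cost 9), row1→col3 (cost 3), row2→col1 (cost 6), row3→col2 (cost 1)
total = 9 + 3 + 6 + 1 = 19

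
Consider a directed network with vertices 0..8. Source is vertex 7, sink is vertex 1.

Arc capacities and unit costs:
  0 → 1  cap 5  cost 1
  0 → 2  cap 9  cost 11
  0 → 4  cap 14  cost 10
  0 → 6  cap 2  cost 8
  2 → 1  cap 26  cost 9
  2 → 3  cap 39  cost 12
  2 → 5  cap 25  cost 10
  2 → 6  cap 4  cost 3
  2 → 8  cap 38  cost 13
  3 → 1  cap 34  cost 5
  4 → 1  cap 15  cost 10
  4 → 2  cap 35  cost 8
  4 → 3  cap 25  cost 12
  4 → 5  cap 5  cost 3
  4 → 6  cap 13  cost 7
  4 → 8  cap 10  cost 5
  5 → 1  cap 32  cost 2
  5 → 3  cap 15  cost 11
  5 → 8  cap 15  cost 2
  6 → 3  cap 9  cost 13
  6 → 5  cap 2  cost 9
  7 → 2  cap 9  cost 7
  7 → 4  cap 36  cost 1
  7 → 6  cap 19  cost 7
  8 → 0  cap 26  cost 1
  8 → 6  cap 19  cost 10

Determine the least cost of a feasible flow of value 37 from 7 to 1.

Minimum cost for 37 units: 433

shortest-cost path #1: 7→4→5→1 push 5 @ unit cost 6 (adds 30)
shortest-cost path #2: 7→4→8→0→1 push 5 @ unit cost 8 (adds 40)
shortest-cost path #3: 7→4→1 push 15 @ unit cost 11 (adds 165)
shortest-cost path #4: 7→2→1 push 9 @ unit cost 16 (adds 144)
shortest-cost path #5: 7→4→2→1 push 3 @ unit cost 18 (adds 54)
total cost = 433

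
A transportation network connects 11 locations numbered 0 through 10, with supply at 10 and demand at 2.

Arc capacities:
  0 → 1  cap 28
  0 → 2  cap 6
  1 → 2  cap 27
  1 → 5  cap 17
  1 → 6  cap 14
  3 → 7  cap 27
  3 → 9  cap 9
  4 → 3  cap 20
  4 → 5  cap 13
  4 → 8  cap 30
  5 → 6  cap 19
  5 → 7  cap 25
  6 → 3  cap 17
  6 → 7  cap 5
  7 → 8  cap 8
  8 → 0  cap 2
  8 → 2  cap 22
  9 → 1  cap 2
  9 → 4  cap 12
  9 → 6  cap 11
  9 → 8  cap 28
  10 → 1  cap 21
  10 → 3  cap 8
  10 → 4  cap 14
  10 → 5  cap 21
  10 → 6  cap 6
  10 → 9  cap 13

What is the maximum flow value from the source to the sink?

Maximum flow value: 47

augment #1: 10→1→2 bottleneck 21, total now 21
augment #2: 10→4→8→2 bottleneck 14, total now 35
augment #3: 10→9→1→2 bottleneck 2, total now 37
augment #4: 10→9→8→2 bottleneck 8, total now 45
augment #5: 10→9→8→0→2 bottleneck 2, total now 47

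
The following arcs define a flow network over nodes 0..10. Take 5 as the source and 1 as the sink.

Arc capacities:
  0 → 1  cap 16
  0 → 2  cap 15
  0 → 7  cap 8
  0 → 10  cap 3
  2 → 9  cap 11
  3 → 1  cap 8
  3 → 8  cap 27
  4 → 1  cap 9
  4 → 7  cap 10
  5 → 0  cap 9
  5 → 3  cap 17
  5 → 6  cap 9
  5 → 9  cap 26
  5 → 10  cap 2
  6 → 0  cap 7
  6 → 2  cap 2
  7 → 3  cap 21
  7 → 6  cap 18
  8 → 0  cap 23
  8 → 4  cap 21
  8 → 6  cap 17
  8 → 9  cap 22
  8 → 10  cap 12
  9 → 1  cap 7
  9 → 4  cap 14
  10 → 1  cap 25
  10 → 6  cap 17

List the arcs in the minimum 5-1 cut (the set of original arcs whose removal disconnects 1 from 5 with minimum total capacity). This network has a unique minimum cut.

Min-cut arcs: {(5,0), (5,3), (5,10), (6,0), (9,1), (9,4)} (total capacity 56)

augment #1: 5→0→1 push 9
augment #2: 5→3→1 push 8
augment #3: 5→9→1 push 7
augment #4: 5→10→1 push 2
augment #5: 5→6→0→1 push 7
augment #6: 5→9→4→1 push 9
augment #7: 5→3→8→10→1 push 9
augment #8: 5→9→4→7→3→8→10→1 push 3
augment #9: 5→9→4→7→3→8→0→10→1 push 2
max flow = 56; residual-reachable set from 5 gives S-side
cut edges (S→T): {(5,0), (5,3), (5,10), (6,0), (9,1), (9,4)} total cap 56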